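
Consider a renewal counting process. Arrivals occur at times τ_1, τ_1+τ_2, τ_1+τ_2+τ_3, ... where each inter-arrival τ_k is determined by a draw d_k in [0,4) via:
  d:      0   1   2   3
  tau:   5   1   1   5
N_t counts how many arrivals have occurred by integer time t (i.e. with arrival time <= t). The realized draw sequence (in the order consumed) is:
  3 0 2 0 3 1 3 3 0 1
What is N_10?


2

draw d_1=3: τ_1=5, arrival time A_1=5
draw d_2=0: τ_2=5, arrival time A_2=10
draw d_3=2: τ_3=1, arrival time A_3=11
draw d_4=0: τ_4=5, arrival time A_4=16
draw d_5=3: τ_5=5, arrival time A_5=21
draw d_6=1: τ_6=1, arrival time A_6=22
draw d_7=3: τ_7=5, arrival time A_7=27
draw d_8=3: τ_8=5, arrival time A_8=32
draw d_9=0: τ_9=5, arrival time A_9=37
draw d_10=1: τ_10=1, arrival time A_10=38
N_t over t=0..10: 0:0 1:0 2:0 3:0 4:0 5:1 6:1 7:1 8:1 9:1 10:2


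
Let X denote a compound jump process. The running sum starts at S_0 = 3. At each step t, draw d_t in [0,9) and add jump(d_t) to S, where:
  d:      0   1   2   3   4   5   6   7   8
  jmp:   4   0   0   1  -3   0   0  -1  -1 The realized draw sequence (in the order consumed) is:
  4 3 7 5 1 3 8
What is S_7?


0

t=0: S=3, d=4, jump=-3, S_1=0
t=1: S=0, d=3, jump=1, S_2=1
t=2: S=1, d=7, jump=-1, S_3=0
t=3: S=0, d=5, jump=0, S_4=0
t=4: S=0, d=1, jump=0, S_5=0
t=5: S=0, d=3, jump=1, S_6=1
t=6: S=1, d=8, jump=-1, S_7=0


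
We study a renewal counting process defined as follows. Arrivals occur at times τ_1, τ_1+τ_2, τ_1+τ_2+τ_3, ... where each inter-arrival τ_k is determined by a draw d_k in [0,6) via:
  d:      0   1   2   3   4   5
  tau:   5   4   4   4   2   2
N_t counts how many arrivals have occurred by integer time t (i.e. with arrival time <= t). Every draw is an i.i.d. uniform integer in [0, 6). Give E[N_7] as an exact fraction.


43/27

Inter-arrival values over d=0..5: [5, 4, 4, 4, 2, 2]
Each d has probability 1/6, so the pmf of τ is: f(2) = 1/3, f(4) = 1/2, f(5) = 1/6
Renewal equation for m(n) = E[N_n]: condition on τ_1 = k (if k <= n, one arrival plus a fresh copy on the remaining n−k steps): m(n) = F(n) + Σ_{k<=n} f(k)·m(n−k), where F(n) = P(τ <= n) and m(0) = 0
m(1) = F(1) = 0
m(2) = F(2) = 1/3
m(3) = F(3) = 1/3
m(4) = F(4) + f(2)·m(2) = 5/6 + 1/3·1/3 = 17/18
m(5) = F(5) + f(2)·m(3) = 1 + 1/3·1/3 = 10/9
m(6) = F(6) + f(2)·m(4) + f(4)·m(2) = 1 + 1/3·17/18 + 1/2·1/3 = 40/27
m(7) = F(7) + f(2)·m(5) + f(4)·m(3) + f(5)·m(2) = 1 + 1/3·10/9 + 1/2·1/3 + 1/6·1/3 = 43/27
E[N_7] = m(7) = 43/27


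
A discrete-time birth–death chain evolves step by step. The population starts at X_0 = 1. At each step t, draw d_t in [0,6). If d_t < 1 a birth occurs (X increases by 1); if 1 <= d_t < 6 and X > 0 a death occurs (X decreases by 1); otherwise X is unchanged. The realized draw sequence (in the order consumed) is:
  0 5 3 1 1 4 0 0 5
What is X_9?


t=0: X=1, d=0 → birth, X_1=2
t=1: X=2, d=5 → death, X_2=1
t=2: X=1, d=3 → death, X_3=0
t=3: X=0, d=1 → hold, X_4=0
t=4: X=0, d=1 → hold, X_5=0
t=5: X=0, d=4 → hold, X_6=0
t=6: X=0, d=0 → birth, X_7=1
t=7: X=1, d=0 → birth, X_8=2
t=8: X=2, d=5 → death, X_9=1

1


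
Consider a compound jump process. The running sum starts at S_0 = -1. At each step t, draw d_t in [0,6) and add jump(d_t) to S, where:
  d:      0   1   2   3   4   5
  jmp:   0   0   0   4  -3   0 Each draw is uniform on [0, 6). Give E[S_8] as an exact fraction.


Outcome values over d=0..5: [0, 0, 0, 4, -3, 0]
Σy = 1, Σy² = 25, M = 6
μ = 1/6 = 1/6,  σ² = 25/6 − (1/6)² = 149/36
E[S_8] = -1 + 8·(1/6) = 1/3

1/3


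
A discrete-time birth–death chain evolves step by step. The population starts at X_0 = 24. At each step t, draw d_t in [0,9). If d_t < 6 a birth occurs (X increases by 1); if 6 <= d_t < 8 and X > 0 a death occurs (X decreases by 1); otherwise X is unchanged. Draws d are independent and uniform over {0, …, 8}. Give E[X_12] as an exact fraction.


88/3

X can drop by at most 1 per step and X_0 = 24 > T = 12, so X_t >= 24 − t >= 12 > 0 for every t <= 12: the floor at 0 (the 'and X > 0' condition) never binds. Hence X_12 = X_0 + Σ_{t<12} Y_t with i.i.d. increments Y_t = y(d_t) ∈ {+1, −1, 0}.
Outcome values over d=0..8: [1, 1, 1, 1, 1, 1, -1, -1, 0]
Σy = 4, Σy² = 8, M = 9
μ = 4/9 = 4/9,  σ² = 8/9 − (4/9)² = 56/81
E[X_12] = 24 + 12·(4/9) = 88/3


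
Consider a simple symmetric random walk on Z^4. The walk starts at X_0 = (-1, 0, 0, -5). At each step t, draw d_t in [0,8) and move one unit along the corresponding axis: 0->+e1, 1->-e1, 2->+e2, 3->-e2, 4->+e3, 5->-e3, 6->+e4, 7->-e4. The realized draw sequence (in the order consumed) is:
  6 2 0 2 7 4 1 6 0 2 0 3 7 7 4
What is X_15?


(1, 2, 2, -6)

t=0: X=(-1, 0, 0, -5), d=6 → +e4, X_1=(-1, 0, 0, -4)
t=1: X=(-1, 0, 0, -4), d=2 → +e2, X_2=(-1, 1, 0, -4)
t=2: X=(-1, 1, 0, -4), d=0 → +e1, X_3=(0, 1, 0, -4)
t=3: X=(0, 1, 0, -4), d=2 → +e2, X_4=(0, 2, 0, -4)
t=4: X=(0, 2, 0, -4), d=7 → -e4, X_5=(0, 2, 0, -5)
t=5: X=(0, 2, 0, -5), d=4 → +e3, X_6=(0, 2, 1, -5)
t=6: X=(0, 2, 1, -5), d=1 → -e1, X_7=(-1, 2, 1, -5)
t=7: X=(-1, 2, 1, -5), d=6 → +e4, X_8=(-1, 2, 1, -4)
t=8: X=(-1, 2, 1, -4), d=0 → +e1, X_9=(0, 2, 1, -4)
t=9: X=(0, 2, 1, -4), d=2 → +e2, X_10=(0, 3, 1, -4)
t=10: X=(0, 3, 1, -4), d=0 → +e1, X_11=(1, 3, 1, -4)
t=11: X=(1, 3, 1, -4), d=3 → -e2, X_12=(1, 2, 1, -4)
t=12: X=(1, 2, 1, -4), d=7 → -e4, X_13=(1, 2, 1, -5)
t=13: X=(1, 2, 1, -5), d=7 → -e4, X_14=(1, 2, 1, -6)
t=14: X=(1, 2, 1, -6), d=4 → +e3, X_15=(1, 2, 2, -6)


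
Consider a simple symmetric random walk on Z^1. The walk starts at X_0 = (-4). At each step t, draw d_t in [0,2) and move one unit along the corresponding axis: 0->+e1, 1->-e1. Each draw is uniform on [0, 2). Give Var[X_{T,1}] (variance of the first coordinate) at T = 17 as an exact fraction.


Outcome values over d=0..1: [1, -1]
Σy = 0, Σy² = 2, M = 2
μ = 0/2 = 0,  σ² = 2/2 − (0)² = 1
Independent increments: Var[X_17] = 17·σ² = 17·(1) = 17

17


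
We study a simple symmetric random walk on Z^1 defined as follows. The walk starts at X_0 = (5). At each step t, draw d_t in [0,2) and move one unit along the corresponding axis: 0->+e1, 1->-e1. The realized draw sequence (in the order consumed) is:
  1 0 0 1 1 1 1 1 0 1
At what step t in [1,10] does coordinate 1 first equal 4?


t=0: X=(5), d=1 → -e1, X_1=(4)
t=1: X=(4), d=0 → +e1, X_2=(5)
t=2: X=(5), d=0 → +e1, X_3=(6)
t=3: X=(6), d=1 → -e1, X_4=(5)
t=4: X=(5), d=1 → -e1, X_5=(4)
t=5: X=(4), d=1 → -e1, X_6=(3)
t=6: X=(3), d=1 → -e1, X_7=(2)
t=7: X=(2), d=1 → -e1, X_8=(1)
t=8: X=(1), d=0 → +e1, X_9=(2)
t=9: X=(2), d=1 → -e1, X_10=(1)

1


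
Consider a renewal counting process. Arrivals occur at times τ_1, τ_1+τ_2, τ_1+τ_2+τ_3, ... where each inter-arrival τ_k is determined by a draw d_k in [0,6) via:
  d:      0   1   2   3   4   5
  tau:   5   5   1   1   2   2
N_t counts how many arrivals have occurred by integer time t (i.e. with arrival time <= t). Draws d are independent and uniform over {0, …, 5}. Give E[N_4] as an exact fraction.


103/81

Inter-arrival values over d=0..5: [5, 5, 1, 1, 2, 2]
Each d has probability 1/6, so the pmf of τ is: f(1) = 1/3, f(2) = 1/3, f(5) = 1/3
Renewal equation for m(n) = E[N_n]: condition on τ_1 = k (if k <= n, one arrival plus a fresh copy on the remaining n−k steps): m(n) = F(n) + Σ_{k<=n} f(k)·m(n−k), where F(n) = P(τ <= n) and m(0) = 0
m(1) = F(1) = 1/3
m(2) = F(2) + f(1)·m(1) = 2/3 + 1/3·1/3 = 7/9
m(3) = F(3) + f(1)·m(2) + f(2)·m(1) = 2/3 + 1/3·7/9 + 1/3·1/3 = 28/27
m(4) = F(4) + f(1)·m(3) + f(2)·m(2) = 2/3 + 1/3·28/27 + 1/3·7/9 = 103/81
E[N_4] = m(4) = 103/81


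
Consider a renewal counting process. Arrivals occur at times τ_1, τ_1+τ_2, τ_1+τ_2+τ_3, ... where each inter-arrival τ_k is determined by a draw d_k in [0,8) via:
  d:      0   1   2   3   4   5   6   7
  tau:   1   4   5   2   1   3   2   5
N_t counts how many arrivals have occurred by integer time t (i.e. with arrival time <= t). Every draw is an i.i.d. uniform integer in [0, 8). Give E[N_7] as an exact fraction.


37061/16384

Inter-arrival values over d=0..7: [1, 4, 5, 2, 1, 3, 2, 5]
Each d has probability 1/8, so the pmf of τ is: f(1) = 1/4, f(2) = 1/4, f(3) = 1/8, f(4) = 1/8, f(5) = 1/4
Renewal equation for m(n) = E[N_n]: condition on τ_1 = k (if k <= n, one arrival plus a fresh copy on the remaining n−k steps): m(n) = F(n) + Σ_{k<=n} f(k)·m(n−k), where F(n) = P(τ <= n) and m(0) = 0
m(1) = F(1) = 1/4
m(2) = F(2) + f(1)·m(1) = 1/2 + 1/4·1/4 = 9/16
m(3) = F(3) + f(1)·m(2) + f(2)·m(1) = 5/8 + 1/4·9/16 + 1/4·1/4 = 53/64
m(4) = F(4) + f(1)·m(3) + f(2)·m(2) + f(3)·m(1) = 3/4 + 1/4·53/64 + 1/4·9/16 + 1/8·1/4 = 289/256
m(5) = F(5) + f(1)·m(4) + f(2)·m(3) + f(3)·m(2) + f(4)·m(1) = 1 + 1/4·289/256 + 1/4·53/64 + 1/8·9/16 + 1/8·1/4 = 1629/1024
m(6) = F(6) + f(1)·m(5) + f(2)·m(4) + f(3)·m(3) + f(4)·m(2) + f(5)·m(1) = 1 + 1/4·1629/1024 + 1/4·289/256 + 1/8·53/64 + 1/8·9/16 + 1/4·1/4 = 7849/4096
m(7) = F(7) + f(1)·m(6) + f(2)·m(5) + f(3)·m(4) + f(4)·m(3) + f(5)·m(2) = 1 + 1/4·7849/4096 + 1/4·1629/1024 + 1/8·289/256 + 1/8·53/64 + 1/4·9/16 = 37061/16384
E[N_7] = m(7) = 37061/16384


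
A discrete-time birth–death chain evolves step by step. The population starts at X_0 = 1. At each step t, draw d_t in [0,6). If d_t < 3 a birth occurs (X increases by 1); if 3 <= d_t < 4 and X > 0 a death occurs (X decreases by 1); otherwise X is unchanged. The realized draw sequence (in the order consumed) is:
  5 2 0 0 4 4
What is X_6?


t=0: X=1, d=5 → hold, X_1=1
t=1: X=1, d=2 → birth, X_2=2
t=2: X=2, d=0 → birth, X_3=3
t=3: X=3, d=0 → birth, X_4=4
t=4: X=4, d=4 → hold, X_5=4
t=5: X=4, d=4 → hold, X_6=4

4


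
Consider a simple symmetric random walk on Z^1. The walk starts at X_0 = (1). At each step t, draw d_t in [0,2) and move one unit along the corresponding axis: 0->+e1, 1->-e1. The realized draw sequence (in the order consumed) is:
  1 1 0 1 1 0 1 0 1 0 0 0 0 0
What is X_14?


t=0: X=(1), d=1 → -e1, X_1=(0)
t=1: X=(0), d=1 → -e1, X_2=(-1)
t=2: X=(-1), d=0 → +e1, X_3=(0)
t=3: X=(0), d=1 → -e1, X_4=(-1)
t=4: X=(-1), d=1 → -e1, X_5=(-2)
t=5: X=(-2), d=0 → +e1, X_6=(-1)
t=6: X=(-1), d=1 → -e1, X_7=(-2)
t=7: X=(-2), d=0 → +e1, X_8=(-1)
t=8: X=(-1), d=1 → -e1, X_9=(-2)
t=9: X=(-2), d=0 → +e1, X_10=(-1)
t=10: X=(-1), d=0 → +e1, X_11=(0)
t=11: X=(0), d=0 → +e1, X_12=(1)
t=12: X=(1), d=0 → +e1, X_13=(2)
t=13: X=(2), d=0 → +e1, X_14=(3)

(3)


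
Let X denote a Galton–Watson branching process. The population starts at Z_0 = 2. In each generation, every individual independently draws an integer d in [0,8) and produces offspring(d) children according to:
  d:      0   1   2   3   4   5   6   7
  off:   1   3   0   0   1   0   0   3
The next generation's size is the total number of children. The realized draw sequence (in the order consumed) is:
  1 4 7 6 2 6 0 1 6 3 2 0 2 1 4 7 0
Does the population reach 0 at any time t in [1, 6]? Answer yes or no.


no

gen 0: Z_0=2, draws=[1, 4], offspring=[3, 1], Z_1=4
gen 1: Z_1=4, draws=[7, 6, 2, 6], offspring=[3, 0, 0, 0], Z_2=3
gen 2: Z_2=3, draws=[0, 1, 6], offspring=[1, 3, 0], Z_3=4
gen 3: Z_3=4, draws=[3, 2, 0, 2], offspring=[0, 0, 1, 0], Z_4=1
gen 4: Z_4=1, draws=[1], offspring=[3], Z_5=3
gen 5: Z_5=3, draws=[4, 7, 0], offspring=[1, 3, 1], Z_6=5


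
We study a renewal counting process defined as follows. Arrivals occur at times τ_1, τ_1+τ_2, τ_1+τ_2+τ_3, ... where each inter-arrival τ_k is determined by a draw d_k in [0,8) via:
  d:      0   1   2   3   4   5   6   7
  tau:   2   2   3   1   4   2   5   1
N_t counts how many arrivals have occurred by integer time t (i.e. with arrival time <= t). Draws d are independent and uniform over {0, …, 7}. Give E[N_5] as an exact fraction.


1897/1024

Inter-arrival values over d=0..7: [2, 2, 3, 1, 4, 2, 5, 1]
Each d has probability 1/8, so the pmf of τ is: f(1) = 1/4, f(2) = 3/8, f(3) = 1/8, f(4) = 1/8, f(5) = 1/8
Renewal equation for m(n) = E[N_n]: condition on τ_1 = k (if k <= n, one arrival plus a fresh copy on the remaining n−k steps): m(n) = F(n) + Σ_{k<=n} f(k)·m(n−k), where F(n) = P(τ <= n) and m(0) = 0
m(1) = F(1) = 1/4
m(2) = F(2) + f(1)·m(1) = 5/8 + 1/4·1/4 = 11/16
m(3) = F(3) + f(1)·m(2) + f(2)·m(1) = 3/4 + 1/4·11/16 + 3/8·1/4 = 65/64
m(4) = F(4) + f(1)·m(3) + f(2)·m(2) + f(3)·m(1) = 7/8 + 1/4·65/64 + 3/8·11/16 + 1/8·1/4 = 363/256
m(5) = F(5) + f(1)·m(4) + f(2)·m(3) + f(3)·m(2) + f(4)·m(1) = 1 + 1/4·363/256 + 3/8·65/64 + 1/8·11/16 + 1/8·1/4 = 1897/1024
E[N_5] = m(5) = 1897/1024


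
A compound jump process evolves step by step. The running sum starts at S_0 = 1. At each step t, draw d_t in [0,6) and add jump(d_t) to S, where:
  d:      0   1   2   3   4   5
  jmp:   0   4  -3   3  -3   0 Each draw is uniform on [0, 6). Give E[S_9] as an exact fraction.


5/2

Outcome values over d=0..5: [0, 4, -3, 3, -3, 0]
Σy = 1, Σy² = 43, M = 6
μ = 1/6 = 1/6,  σ² = 43/6 − (1/6)² = 257/36
E[S_9] = 1 + 9·(1/6) = 5/2


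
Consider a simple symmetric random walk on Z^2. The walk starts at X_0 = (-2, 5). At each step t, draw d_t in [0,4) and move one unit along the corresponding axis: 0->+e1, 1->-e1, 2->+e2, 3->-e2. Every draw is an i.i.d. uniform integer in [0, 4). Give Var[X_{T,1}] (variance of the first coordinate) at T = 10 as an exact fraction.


Outcome values over d=0..3: [1, -1, 0, 0]
Σy = 0, Σy² = 2, M = 4
μ = 0/4 = 0,  σ² = 2/4 − (0)² = 1/2
Independent increments: Var[X_10] = 10·σ² = 10·(1/2) = 5

5


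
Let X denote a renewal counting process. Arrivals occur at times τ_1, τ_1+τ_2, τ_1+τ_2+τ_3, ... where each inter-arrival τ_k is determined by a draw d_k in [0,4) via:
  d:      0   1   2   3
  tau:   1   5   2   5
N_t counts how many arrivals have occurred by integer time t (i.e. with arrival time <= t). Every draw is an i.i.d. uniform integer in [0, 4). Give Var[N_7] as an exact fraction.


196807991/268435456

Inter-arrival values over d=0..3: [1, 5, 2, 5]
Each d has probability 1/4, so the pmf of τ is: f(1) = 1/4, f(2) = 1/4, f(5) = 1/2
Let p_n(j) = P(N_n = j), with p_0 = [1]. Condition on τ_1: p_n(0) = P(τ > n), and for j >= 1, p_n(j) = Σ_{k<=n} f(k)·p_{n−k}(j−1)
p_1 = [3/4, 1/4]  (j = 0..1)
p_2 = [1/2, 7/16, 1/16]  (j = 0..2)
p_3 = [1/2, 5/16, 11/64, 1/64]  (j = 0..3)
p_4 = [1/2, 1/4, 3/16, 15/256, 1/256]  (j = 0..4)
p_5 = [0, 3/4, 9/64, 23/256, 19/1024, 1/1024]  (j = 0..5)
p_6 = [0, 1/2, 3/8, 21/256, 19/512, 23/4096, 1/4096]  (j = 0..6)
p_7 = [0, 1/4, 17/32, 41/256, 11/256, 57/4096, 27/16384, 1/16384]  (j = 0..7)
E[N_7] = Σ j·p_7(j) = 33501/16384;  E[N_7²] = Σ j²·p_7(j) = 80513/16384
Var[N_7] = 80513/16384 − (33501/16384)² = 196807991/268435456


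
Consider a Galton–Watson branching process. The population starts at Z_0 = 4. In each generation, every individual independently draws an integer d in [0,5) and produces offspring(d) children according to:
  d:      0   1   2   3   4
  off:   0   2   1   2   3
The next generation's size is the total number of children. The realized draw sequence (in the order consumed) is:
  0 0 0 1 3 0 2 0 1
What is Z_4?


gen 0: Z_0=4, draws=[0, 0, 0, 1], offspring=[0, 0, 0, 2], Z_1=2
gen 1: Z_1=2, draws=[3, 0], offspring=[2, 0], Z_2=2
gen 2: Z_2=2, draws=[2, 0], offspring=[1, 0], Z_3=1
gen 3: Z_3=1, draws=[1], offspring=[2], Z_4=2

2


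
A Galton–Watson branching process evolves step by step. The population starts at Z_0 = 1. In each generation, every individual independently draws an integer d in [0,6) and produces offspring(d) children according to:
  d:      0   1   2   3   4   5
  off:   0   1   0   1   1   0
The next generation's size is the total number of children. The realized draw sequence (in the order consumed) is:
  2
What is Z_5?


0

gen 0: Z_0=1, draws=[2], offspring=[0], Z_1=0
gen 1: Z_1=0, draws=[], offspring=[], Z_2=0
gen 2: Z_2=0, draws=[], offspring=[], Z_3=0
gen 3: Z_3=0, draws=[], offspring=[], Z_4=0
gen 4: Z_4=0, draws=[], offspring=[], Z_5=0


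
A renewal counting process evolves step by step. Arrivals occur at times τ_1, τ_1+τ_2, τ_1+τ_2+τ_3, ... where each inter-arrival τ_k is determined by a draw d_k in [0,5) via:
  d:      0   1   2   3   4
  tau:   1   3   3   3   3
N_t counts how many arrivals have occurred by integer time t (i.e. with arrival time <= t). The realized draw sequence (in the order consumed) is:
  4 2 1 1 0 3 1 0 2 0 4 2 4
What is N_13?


5

draw d_1=4: τ_1=3, arrival time A_1=3
draw d_2=2: τ_2=3, arrival time A_2=6
draw d_3=1: τ_3=3, arrival time A_3=9
draw d_4=1: τ_4=3, arrival time A_4=12
draw d_5=0: τ_5=1, arrival time A_5=13
draw d_6=3: τ_6=3, arrival time A_6=16
draw d_7=1: τ_7=3, arrival time A_7=19
draw d_8=0: τ_8=1, arrival time A_8=20
draw d_9=2: τ_9=3, arrival time A_9=23
draw d_10=0: τ_10=1, arrival time A_10=24
draw d_11=4: τ_11=3, arrival time A_11=27
draw d_12=2: τ_12=3, arrival time A_12=30
draw d_13=4: τ_13=3, arrival time A_13=33
N_t over t=0..13: 0:0 1:0 2:0 3:1 4:1 5:1 6:2 7:2 8:2 9:3 10:3 11:3 12:4 13:5


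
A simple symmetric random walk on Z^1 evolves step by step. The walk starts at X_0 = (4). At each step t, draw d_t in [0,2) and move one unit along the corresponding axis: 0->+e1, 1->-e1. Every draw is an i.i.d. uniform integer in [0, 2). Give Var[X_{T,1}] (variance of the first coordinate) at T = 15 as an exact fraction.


Outcome values over d=0..1: [1, -1]
Σy = 0, Σy² = 2, M = 2
μ = 0/2 = 0,  σ² = 2/2 − (0)² = 1
Independent increments: Var[X_15] = 15·σ² = 15·(1) = 15

15


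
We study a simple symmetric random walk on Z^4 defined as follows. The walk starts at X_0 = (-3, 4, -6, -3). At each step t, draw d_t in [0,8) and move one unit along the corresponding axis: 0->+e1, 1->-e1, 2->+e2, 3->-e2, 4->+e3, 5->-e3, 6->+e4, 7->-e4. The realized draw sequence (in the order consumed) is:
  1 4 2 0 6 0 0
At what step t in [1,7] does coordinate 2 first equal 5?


t=0: X=(-3, 4, -6, -3), d=1 → -e1, X_1=(-4, 4, -6, -3)
t=1: X=(-4, 4, -6, -3), d=4 → +e3, X_2=(-4, 4, -5, -3)
t=2: X=(-4, 4, -5, -3), d=2 → +e2, X_3=(-4, 5, -5, -3)
t=3: X=(-4, 5, -5, -3), d=0 → +e1, X_4=(-3, 5, -5, -3)
t=4: X=(-3, 5, -5, -3), d=6 → +e4, X_5=(-3, 5, -5, -2)
t=5: X=(-3, 5, -5, -2), d=0 → +e1, X_6=(-2, 5, -5, -2)
t=6: X=(-2, 5, -5, -2), d=0 → +e1, X_7=(-1, 5, -5, -2)

3


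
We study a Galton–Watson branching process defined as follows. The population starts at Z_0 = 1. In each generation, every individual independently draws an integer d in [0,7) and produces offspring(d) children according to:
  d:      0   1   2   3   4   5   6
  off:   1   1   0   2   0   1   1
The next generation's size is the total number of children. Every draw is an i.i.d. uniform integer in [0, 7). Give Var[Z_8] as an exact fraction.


22871806963200/33232930569601

Outcome values over d=0..6: [1, 1, 0, 2, 0, 1, 1]
Σy = 6, Σy² = 8, M = 7
μ = 6/7 = 6/7,  σ² = 8/7 − (6/7)² = 20/49
V_0 = 0, E_0 = 1
V_1 = 20/49·E_0 + (6/7)²·V_0 = 20/49;  E_1 = 6/7
V_2 = 20/49·E_1 + (6/7)²·V_1 = 1560/2401;  E_2 = 36/49
V_3 = 20/49·E_2 + (6/7)²·V_2 = 91440/117649;  E_3 = 216/343
V_4 = 20/49·E_3 + (6/7)²·V_3 = 4773600/5764801;  E_4 = 1296/2401
V_5 = 20/49·E_4 + (6/7)²·V_4 = 234083520/282475249;  E_5 = 7776/16807
V_6 = 20/49·E_5 + (6/7)²·V_5 = 11040831360/13841287201;  E_6 = 46656/117649
V_7 = 20/49·E_6 + (6/7)²·V_6 = 507250563840/678223072849;  E_7 = 279936/823543
V_8 = 20/49·E_7 + (6/7)²·V_7 = 22871806963200/33232930569601;  E_8 = 1679616/5764801


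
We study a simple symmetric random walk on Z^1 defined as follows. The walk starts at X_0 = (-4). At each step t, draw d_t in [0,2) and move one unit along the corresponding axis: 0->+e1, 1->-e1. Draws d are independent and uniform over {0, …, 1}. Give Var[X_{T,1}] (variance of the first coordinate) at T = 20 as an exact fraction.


Outcome values over d=0..1: [1, -1]
Σy = 0, Σy² = 2, M = 2
μ = 0/2 = 0,  σ² = 2/2 − (0)² = 1
Independent increments: Var[X_20] = 20·σ² = 20·(1) = 20

20


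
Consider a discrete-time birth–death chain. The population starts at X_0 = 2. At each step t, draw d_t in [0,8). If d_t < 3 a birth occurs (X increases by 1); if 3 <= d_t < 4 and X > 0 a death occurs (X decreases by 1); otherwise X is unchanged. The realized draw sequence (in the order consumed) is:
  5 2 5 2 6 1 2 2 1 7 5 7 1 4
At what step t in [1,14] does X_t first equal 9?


13

t=0: X=2, d=5 → hold, X_1=2
t=1: X=2, d=2 → birth, X_2=3
t=2: X=3, d=5 → hold, X_3=3
t=3: X=3, d=2 → birth, X_4=4
t=4: X=4, d=6 → hold, X_5=4
t=5: X=4, d=1 → birth, X_6=5
t=6: X=5, d=2 → birth, X_7=6
t=7: X=6, d=2 → birth, X_8=7
t=8: X=7, d=1 → birth, X_9=8
t=9: X=8, d=7 → hold, X_10=8
t=10: X=8, d=5 → hold, X_11=8
t=11: X=8, d=7 → hold, X_12=8
t=12: X=8, d=1 → birth, X_13=9
t=13: X=9, d=4 → hold, X_14=9


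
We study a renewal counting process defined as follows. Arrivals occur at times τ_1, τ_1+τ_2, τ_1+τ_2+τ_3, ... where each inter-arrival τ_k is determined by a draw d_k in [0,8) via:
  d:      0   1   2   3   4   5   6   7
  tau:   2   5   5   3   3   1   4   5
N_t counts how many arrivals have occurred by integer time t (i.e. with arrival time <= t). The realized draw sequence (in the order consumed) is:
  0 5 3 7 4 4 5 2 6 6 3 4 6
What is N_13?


draw d_1=0: τ_1=2, arrival time A_1=2
draw d_2=5: τ_2=1, arrival time A_2=3
draw d_3=3: τ_3=3, arrival time A_3=6
draw d_4=7: τ_4=5, arrival time A_4=11
draw d_5=4: τ_5=3, arrival time A_5=14
draw d_6=4: τ_6=3, arrival time A_6=17
draw d_7=5: τ_7=1, arrival time A_7=18
draw d_8=2: τ_8=5, arrival time A_8=23
draw d_9=6: τ_9=4, arrival time A_9=27
draw d_10=6: τ_10=4, arrival time A_10=31
draw d_11=3: τ_11=3, arrival time A_11=34
draw d_12=4: τ_12=3, arrival time A_12=37
draw d_13=6: τ_13=4, arrival time A_13=41
N_t over t=0..13: 0:0 1:0 2:1 3:2 4:2 5:2 6:3 7:3 8:3 9:3 10:3 11:4 12:4 13:4

4


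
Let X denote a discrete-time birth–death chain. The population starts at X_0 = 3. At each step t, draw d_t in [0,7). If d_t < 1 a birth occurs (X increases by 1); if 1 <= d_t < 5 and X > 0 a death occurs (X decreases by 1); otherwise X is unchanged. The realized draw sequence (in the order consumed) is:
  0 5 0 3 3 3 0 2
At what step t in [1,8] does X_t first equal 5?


t=0: X=3, d=0 → birth, X_1=4
t=1: X=4, d=5 → hold, X_2=4
t=2: X=4, d=0 → birth, X_3=5
t=3: X=5, d=3 → death, X_4=4
t=4: X=4, d=3 → death, X_5=3
t=5: X=3, d=3 → death, X_6=2
t=6: X=2, d=0 → birth, X_7=3
t=7: X=3, d=2 → death, X_8=2

3


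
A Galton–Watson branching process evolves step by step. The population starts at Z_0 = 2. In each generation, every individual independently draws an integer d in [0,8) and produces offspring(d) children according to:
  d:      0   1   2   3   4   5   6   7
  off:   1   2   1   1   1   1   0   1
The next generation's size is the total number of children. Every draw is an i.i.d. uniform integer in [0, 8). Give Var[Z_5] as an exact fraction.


Outcome values over d=0..7: [1, 2, 1, 1, 1, 1, 0, 1]
Σy = 8, Σy² = 10, M = 8
μ = 8/8 = 1,  σ² = 10/8 − (1)² = 1/4
V_0 = 0, E_0 = 2
V_1 = 1/4·E_0 + (1)²·V_0 = 1/2;  E_1 = 2
V_2 = 1/4·E_1 + (1)²·V_1 = 1;  E_2 = 2
V_3 = 1/4·E_2 + (1)²·V_2 = 3/2;  E_3 = 2
V_4 = 1/4·E_3 + (1)²·V_3 = 2;  E_4 = 2
V_5 = 1/4·E_4 + (1)²·V_4 = 5/2;  E_5 = 2

5/2


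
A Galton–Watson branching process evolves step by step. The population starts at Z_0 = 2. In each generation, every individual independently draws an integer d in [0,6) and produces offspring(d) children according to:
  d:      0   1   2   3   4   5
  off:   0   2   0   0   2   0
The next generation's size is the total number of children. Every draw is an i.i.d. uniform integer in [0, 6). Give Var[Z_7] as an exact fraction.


Outcome values over d=0..5: [0, 2, 0, 0, 2, 0]
Σy = 4, Σy² = 8, M = 6
μ = 4/6 = 2/3,  σ² = 8/6 − (2/3)² = 8/9
V_0 = 0, E_0 = 2
V_1 = 8/9·E_0 + (2/3)²·V_0 = 16/9;  E_1 = 4/3
V_2 = 8/9·E_1 + (2/3)²·V_1 = 160/81;  E_2 = 8/9
V_3 = 8/9·E_2 + (2/3)²·V_2 = 1216/729;  E_3 = 16/27
V_4 = 8/9·E_3 + (2/3)²·V_3 = 8320/6561;  E_4 = 32/81
V_5 = 8/9·E_4 + (2/3)²·V_4 = 54016/59049;  E_5 = 64/243
V_6 = 8/9·E_5 + (2/3)²·V_5 = 340480/531441;  E_6 = 128/729
V_7 = 8/9·E_6 + (2/3)²·V_6 = 2108416/4782969;  E_7 = 256/2187

2108416/4782969


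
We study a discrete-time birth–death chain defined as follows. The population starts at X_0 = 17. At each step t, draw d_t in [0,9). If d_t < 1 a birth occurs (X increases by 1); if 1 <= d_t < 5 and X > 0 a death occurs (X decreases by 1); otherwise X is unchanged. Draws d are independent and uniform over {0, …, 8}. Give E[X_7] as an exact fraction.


X can drop by at most 1 per step and X_0 = 17 > T = 7, so X_t >= 17 − t >= 10 > 0 for every t <= 7: the floor at 0 (the 'and X > 0' condition) never binds. Hence X_7 = X_0 + Σ_{t<7} Y_t with i.i.d. increments Y_t = y(d_t) ∈ {+1, −1, 0}.
Outcome values over d=0..8: [1, -1, -1, -1, -1, 0, 0, 0, 0]
Σy = -3, Σy² = 5, M = 9
μ = -3/9 = -1/3,  σ² = 5/9 − (-1/3)² = 4/9
E[X_7] = 17 + 7·(-1/3) = 44/3

44/3


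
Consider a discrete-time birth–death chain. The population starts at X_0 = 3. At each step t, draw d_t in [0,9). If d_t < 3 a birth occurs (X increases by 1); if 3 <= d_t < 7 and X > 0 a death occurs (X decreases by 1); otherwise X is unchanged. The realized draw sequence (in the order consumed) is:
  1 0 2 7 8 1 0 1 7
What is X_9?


9

t=0: X=3, d=1 → birth, X_1=4
t=1: X=4, d=0 → birth, X_2=5
t=2: X=5, d=2 → birth, X_3=6
t=3: X=6, d=7 → hold, X_4=6
t=4: X=6, d=8 → hold, X_5=6
t=5: X=6, d=1 → birth, X_6=7
t=6: X=7, d=0 → birth, X_7=8
t=7: X=8, d=1 → birth, X_8=9
t=8: X=9, d=7 → hold, X_9=9


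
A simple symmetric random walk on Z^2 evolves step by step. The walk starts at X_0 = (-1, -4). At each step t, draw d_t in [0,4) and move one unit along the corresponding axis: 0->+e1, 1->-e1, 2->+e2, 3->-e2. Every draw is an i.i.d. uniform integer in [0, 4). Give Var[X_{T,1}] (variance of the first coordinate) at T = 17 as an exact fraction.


17/2

Outcome values over d=0..3: [1, -1, 0, 0]
Σy = 0, Σy² = 2, M = 4
μ = 0/4 = 0,  σ² = 2/4 − (0)² = 1/2
Independent increments: Var[X_17] = 17·σ² = 17·(1/2) = 17/2


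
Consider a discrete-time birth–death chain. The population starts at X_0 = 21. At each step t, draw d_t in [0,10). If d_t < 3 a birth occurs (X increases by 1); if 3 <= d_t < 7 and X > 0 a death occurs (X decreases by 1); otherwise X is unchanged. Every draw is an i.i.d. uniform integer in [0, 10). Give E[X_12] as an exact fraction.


X can drop by at most 1 per step and X_0 = 21 > T = 12, so X_t >= 21 − t >= 9 > 0 for every t <= 12: the floor at 0 (the 'and X > 0' condition) never binds. Hence X_12 = X_0 + Σ_{t<12} Y_t with i.i.d. increments Y_t = y(d_t) ∈ {+1, −1, 0}.
Outcome values over d=0..9: [1, 1, 1, -1, -1, -1, -1, 0, 0, 0]
Σy = -1, Σy² = 7, M = 10
μ = -1/10 = -1/10,  σ² = 7/10 − (-1/10)² = 69/100
E[X_12] = 21 + 12·(-1/10) = 99/5

99/5


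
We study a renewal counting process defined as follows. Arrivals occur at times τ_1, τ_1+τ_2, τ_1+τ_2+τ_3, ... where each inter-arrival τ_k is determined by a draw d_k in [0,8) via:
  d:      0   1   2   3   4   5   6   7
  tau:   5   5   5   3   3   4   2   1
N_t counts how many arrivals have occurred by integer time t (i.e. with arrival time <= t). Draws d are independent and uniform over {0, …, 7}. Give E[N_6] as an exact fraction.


384753/262144

Inter-arrival values over d=0..7: [5, 5, 5, 3, 3, 4, 2, 1]
Each d has probability 1/8, so the pmf of τ is: f(1) = 1/8, f(2) = 1/8, f(3) = 1/4, f(4) = 1/8, f(5) = 3/8
Renewal equation for m(n) = E[N_n]: condition on τ_1 = k (if k <= n, one arrival plus a fresh copy on the remaining n−k steps): m(n) = F(n) + Σ_{k<=n} f(k)·m(n−k), where F(n) = P(τ <= n) and m(0) = 0
m(1) = F(1) = 1/8
m(2) = F(2) + f(1)·m(1) = 1/4 + 1/8·1/8 = 17/64
m(3) = F(3) + f(1)·m(2) + f(2)·m(1) = 1/2 + 1/8·17/64 + 1/8·1/8 = 281/512
m(4) = F(4) + f(1)·m(3) + f(2)·m(2) + f(3)·m(1) = 5/8 + 1/8·281/512 + 1/8·17/64 + 1/4·1/8 = 3105/4096
m(5) = F(5) + f(1)·m(4) + f(2)·m(3) + f(3)·m(2) + f(4)·m(1) = 1 + 1/8·3105/4096 + 1/8·281/512 + 1/4·17/64 + 1/8·1/8 = 40809/32768
m(6) = F(6) + f(1)·m(5) + f(2)·m(4) + f(3)·m(3) + f(4)·m(2) + f(5)·m(1) = 1 + 1/8·40809/32768 + 1/8·3105/4096 + 1/4·281/512 + 1/8·17/64 + 3/8·1/8 = 384753/262144
E[N_6] = m(6) = 384753/262144


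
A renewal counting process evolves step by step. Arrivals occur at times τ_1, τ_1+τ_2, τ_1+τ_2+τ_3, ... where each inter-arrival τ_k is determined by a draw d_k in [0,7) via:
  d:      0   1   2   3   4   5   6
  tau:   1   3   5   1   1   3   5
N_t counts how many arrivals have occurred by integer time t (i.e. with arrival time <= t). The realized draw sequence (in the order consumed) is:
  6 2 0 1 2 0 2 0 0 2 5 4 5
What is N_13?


draw d_1=6: τ_1=5, arrival time A_1=5
draw d_2=2: τ_2=5, arrival time A_2=10
draw d_3=0: τ_3=1, arrival time A_3=11
draw d_4=1: τ_4=3, arrival time A_4=14
draw d_5=2: τ_5=5, arrival time A_5=19
draw d_6=0: τ_6=1, arrival time A_6=20
draw d_7=2: τ_7=5, arrival time A_7=25
draw d_8=0: τ_8=1, arrival time A_8=26
draw d_9=0: τ_9=1, arrival time A_9=27
draw d_10=2: τ_10=5, arrival time A_10=32
draw d_11=5: τ_11=3, arrival time A_11=35
draw d_12=4: τ_12=1, arrival time A_12=36
draw d_13=5: τ_13=3, arrival time A_13=39
N_t over t=0..13: 0:0 1:0 2:0 3:0 4:0 5:1 6:1 7:1 8:1 9:1 10:2 11:3 12:3 13:3

3


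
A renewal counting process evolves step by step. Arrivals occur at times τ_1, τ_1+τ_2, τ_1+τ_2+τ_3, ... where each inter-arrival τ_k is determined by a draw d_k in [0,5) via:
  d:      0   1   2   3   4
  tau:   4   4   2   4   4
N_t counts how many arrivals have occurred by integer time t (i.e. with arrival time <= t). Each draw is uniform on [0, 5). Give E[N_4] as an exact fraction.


Inter-arrival values over d=0..4: [4, 4, 2, 4, 4]
Each d has probability 1/5, so the pmf of τ is: f(2) = 1/5, f(4) = 4/5
Renewal equation for m(n) = E[N_n]: condition on τ_1 = k (if k <= n, one arrival plus a fresh copy on the remaining n−k steps): m(n) = F(n) + Σ_{k<=n} f(k)·m(n−k), where F(n) = P(τ <= n) and m(0) = 0
m(1) = F(1) = 0
m(2) = F(2) = 1/5
m(3) = F(3) = 1/5
m(4) = F(4) + f(2)·m(2) = 1 + 1/5·1/5 = 26/25
E[N_4] = m(4) = 26/25

26/25


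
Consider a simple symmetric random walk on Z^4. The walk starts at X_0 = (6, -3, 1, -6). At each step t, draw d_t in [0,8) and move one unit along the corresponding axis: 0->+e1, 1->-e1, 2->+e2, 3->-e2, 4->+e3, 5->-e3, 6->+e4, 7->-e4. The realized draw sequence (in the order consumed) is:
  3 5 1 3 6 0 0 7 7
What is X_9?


t=0: X=(6, -3, 1, -6), d=3 → -e2, X_1=(6, -4, 1, -6)
t=1: X=(6, -4, 1, -6), d=5 → -e3, X_2=(6, -4, 0, -6)
t=2: X=(6, -4, 0, -6), d=1 → -e1, X_3=(5, -4, 0, -6)
t=3: X=(5, -4, 0, -6), d=3 → -e2, X_4=(5, -5, 0, -6)
t=4: X=(5, -5, 0, -6), d=6 → +e4, X_5=(5, -5, 0, -5)
t=5: X=(5, -5, 0, -5), d=0 → +e1, X_6=(6, -5, 0, -5)
t=6: X=(6, -5, 0, -5), d=0 → +e1, X_7=(7, -5, 0, -5)
t=7: X=(7, -5, 0, -5), d=7 → -e4, X_8=(7, -5, 0, -6)
t=8: X=(7, -5, 0, -6), d=7 → -e4, X_9=(7, -5, 0, -7)

(7, -5, 0, -7)


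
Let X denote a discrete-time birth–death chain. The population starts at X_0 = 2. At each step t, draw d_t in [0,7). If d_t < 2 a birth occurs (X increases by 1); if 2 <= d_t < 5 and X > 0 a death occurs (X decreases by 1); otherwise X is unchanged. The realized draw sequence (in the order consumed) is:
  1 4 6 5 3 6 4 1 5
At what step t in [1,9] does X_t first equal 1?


t=0: X=2, d=1 → birth, X_1=3
t=1: X=3, d=4 → death, X_2=2
t=2: X=2, d=6 → hold, X_3=2
t=3: X=2, d=5 → hold, X_4=2
t=4: X=2, d=3 → death, X_5=1
t=5: X=1, d=6 → hold, X_6=1
t=6: X=1, d=4 → death, X_7=0
t=7: X=0, d=1 → birth, X_8=1
t=8: X=1, d=5 → hold, X_9=1

5


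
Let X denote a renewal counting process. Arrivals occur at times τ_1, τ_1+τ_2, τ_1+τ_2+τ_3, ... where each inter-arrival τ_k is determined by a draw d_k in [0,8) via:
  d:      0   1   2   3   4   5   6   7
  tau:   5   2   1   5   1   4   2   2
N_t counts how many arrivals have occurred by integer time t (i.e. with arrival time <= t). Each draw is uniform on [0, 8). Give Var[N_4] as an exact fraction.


56679/65536

Inter-arrival values over d=0..7: [5, 2, 1, 5, 1, 4, 2, 2]
Each d has probability 1/8, so the pmf of τ is: f(1) = 1/4, f(2) = 3/8, f(4) = 1/8, f(5) = 1/4
Let p_n(j) = P(N_n = j), with p_0 = [1]. Condition on τ_1: p_n(0) = P(τ > n), and for j >= 1, p_n(j) = Σ_{k<=n} f(k)·p_{n−k}(j−1)
p_1 = [3/4, 1/4]  (j = 0..1)
p_2 = [3/8, 9/16, 1/16]  (j = 0..2)
p_3 = [3/8, 3/8, 15/64, 1/64]  (j = 0..3)
p_4 = [1/4, 23/64, 39/128, 21/256, 1/256]  (j = 0..4)
E[N_4] = Σ j·p_4(j) = 315/256;  E[N_4²] = Σ j²·p_4(j) = 609/256
Var[N_4] = 609/256 − (315/256)² = 56679/65536


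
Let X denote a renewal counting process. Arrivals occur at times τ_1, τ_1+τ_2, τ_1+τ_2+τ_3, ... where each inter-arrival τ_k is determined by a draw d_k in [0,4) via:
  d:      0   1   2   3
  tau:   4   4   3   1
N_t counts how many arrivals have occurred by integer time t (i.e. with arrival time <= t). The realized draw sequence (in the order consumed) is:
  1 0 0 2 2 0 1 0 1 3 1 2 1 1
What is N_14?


3

draw d_1=1: τ_1=4, arrival time A_1=4
draw d_2=0: τ_2=4, arrival time A_2=8
draw d_3=0: τ_3=4, arrival time A_3=12
draw d_4=2: τ_4=3, arrival time A_4=15
draw d_5=2: τ_5=3, arrival time A_5=18
draw d_6=0: τ_6=4, arrival time A_6=22
draw d_7=1: τ_7=4, arrival time A_7=26
draw d_8=0: τ_8=4, arrival time A_8=30
draw d_9=1: τ_9=4, arrival time A_9=34
draw d_10=3: τ_10=1, arrival time A_10=35
draw d_11=1: τ_11=4, arrival time A_11=39
draw d_12=2: τ_12=3, arrival time A_12=42
draw d_13=1: τ_13=4, arrival time A_13=46
draw d_14=1: τ_14=4, arrival time A_14=50
N_t over t=0..14: 0:0 1:0 2:0 3:0 4:1 5:1 6:1 7:1 8:2 9:2 10:2 11:2 12:3 13:3 14:3


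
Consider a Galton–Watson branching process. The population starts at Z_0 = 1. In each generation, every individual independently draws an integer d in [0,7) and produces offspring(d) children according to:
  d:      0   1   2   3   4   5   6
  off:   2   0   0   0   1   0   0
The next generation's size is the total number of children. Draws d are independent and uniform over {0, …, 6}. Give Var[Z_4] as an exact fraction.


Outcome values over d=0..6: [2, 0, 0, 0, 1, 0, 0]
Σy = 3, Σy² = 5, M = 7
μ = 3/7 = 3/7,  σ² = 5/7 − (3/7)² = 26/49
V_0 = 0, E_0 = 1
V_1 = 26/49·E_0 + (3/7)²·V_0 = 26/49;  E_1 = 3/7
V_2 = 26/49·E_1 + (3/7)²·V_1 = 780/2401;  E_2 = 9/49
V_3 = 26/49·E_2 + (3/7)²·V_2 = 18486/117649;  E_3 = 27/343
V_4 = 26/49·E_3 + (3/7)²·V_3 = 407160/5764801;  E_4 = 81/2401

407160/5764801


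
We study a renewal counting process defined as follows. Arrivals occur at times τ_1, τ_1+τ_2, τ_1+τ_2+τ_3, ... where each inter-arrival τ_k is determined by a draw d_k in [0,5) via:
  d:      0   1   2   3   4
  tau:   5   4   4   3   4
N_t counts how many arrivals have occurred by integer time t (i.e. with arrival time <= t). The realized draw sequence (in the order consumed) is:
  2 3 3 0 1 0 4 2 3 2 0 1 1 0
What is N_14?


draw d_1=2: τ_1=4, arrival time A_1=4
draw d_2=3: τ_2=3, arrival time A_2=7
draw d_3=3: τ_3=3, arrival time A_3=10
draw d_4=0: τ_4=5, arrival time A_4=15
draw d_5=1: τ_5=4, arrival time A_5=19
draw d_6=0: τ_6=5, arrival time A_6=24
draw d_7=4: τ_7=4, arrival time A_7=28
draw d_8=2: τ_8=4, arrival time A_8=32
draw d_9=3: τ_9=3, arrival time A_9=35
draw d_10=2: τ_10=4, arrival time A_10=39
draw d_11=0: τ_11=5, arrival time A_11=44
draw d_12=1: τ_12=4, arrival time A_12=48
draw d_13=1: τ_13=4, arrival time A_13=52
draw d_14=0: τ_14=5, arrival time A_14=57
N_t over t=0..14: 0:0 1:0 2:0 3:0 4:1 5:1 6:1 7:2 8:2 9:2 10:3 11:3 12:3 13:3 14:3

3


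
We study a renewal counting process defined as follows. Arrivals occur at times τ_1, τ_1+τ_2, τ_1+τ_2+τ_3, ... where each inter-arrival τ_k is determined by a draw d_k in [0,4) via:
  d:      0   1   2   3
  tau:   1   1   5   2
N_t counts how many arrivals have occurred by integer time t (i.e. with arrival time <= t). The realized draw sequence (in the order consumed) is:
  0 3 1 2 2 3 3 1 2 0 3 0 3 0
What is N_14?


draw d_1=0: τ_1=1, arrival time A_1=1
draw d_2=3: τ_2=2, arrival time A_2=3
draw d_3=1: τ_3=1, arrival time A_3=4
draw d_4=2: τ_4=5, arrival time A_4=9
draw d_5=2: τ_5=5, arrival time A_5=14
draw d_6=3: τ_6=2, arrival time A_6=16
draw d_7=3: τ_7=2, arrival time A_7=18
draw d_8=1: τ_8=1, arrival time A_8=19
draw d_9=2: τ_9=5, arrival time A_9=24
draw d_10=0: τ_10=1, arrival time A_10=25
draw d_11=3: τ_11=2, arrival time A_11=27
draw d_12=0: τ_12=1, arrival time A_12=28
draw d_13=3: τ_13=2, arrival time A_13=30
draw d_14=0: τ_14=1, arrival time A_14=31
N_t over t=0..14: 0:0 1:1 2:1 3:2 4:3 5:3 6:3 7:3 8:3 9:4 10:4 11:4 12:4 13:4 14:5

5


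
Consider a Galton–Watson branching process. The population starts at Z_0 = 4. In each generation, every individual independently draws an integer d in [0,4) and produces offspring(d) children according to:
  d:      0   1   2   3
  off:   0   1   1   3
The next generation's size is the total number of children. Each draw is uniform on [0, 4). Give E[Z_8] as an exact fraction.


390625/16384

Outcome values over d=0..3: [0, 1, 1, 3]
Σy = 5, Σy² = 11, M = 4
μ = 5/4 = 5/4,  σ² = 11/4 − (5/4)² = 19/16
E[Z_0] = 4
E[Z_1] = 5/4·E[Z_0] = 5
E[Z_2] = 5/4·E[Z_1] = 25/4
E[Z_3] = 5/4·E[Z_2] = 125/16
E[Z_4] = 5/4·E[Z_3] = 625/64
E[Z_5] = 5/4·E[Z_4] = 3125/256
E[Z_6] = 5/4·E[Z_5] = 15625/1024
E[Z_7] = 5/4·E[Z_6] = 78125/4096
E[Z_8] = 5/4·E[Z_7] = 390625/16384


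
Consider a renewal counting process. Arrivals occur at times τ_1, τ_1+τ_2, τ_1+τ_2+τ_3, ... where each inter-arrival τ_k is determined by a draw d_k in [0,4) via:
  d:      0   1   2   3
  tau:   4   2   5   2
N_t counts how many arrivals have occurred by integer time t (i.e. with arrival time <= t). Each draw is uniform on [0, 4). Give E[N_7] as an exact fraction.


Inter-arrival values over d=0..3: [4, 2, 5, 2]
Each d has probability 1/4, so the pmf of τ is: f(2) = 1/2, f(4) = 1/4, f(5) = 1/4
Renewal equation for m(n) = E[N_n]: condition on τ_1 = k (if k <= n, one arrival plus a fresh copy on the remaining n−k steps): m(n) = F(n) + Σ_{k<=n} f(k)·m(n−k), where F(n) = P(τ <= n) and m(0) = 0
m(1) = F(1) = 0
m(2) = F(2) = 1/2
m(3) = F(3) = 1/2
m(4) = F(4) + f(2)·m(2) = 3/4 + 1/2·1/2 = 1
m(5) = F(5) + f(2)·m(3) = 1 + 1/2·1/2 = 5/4
m(6) = F(6) + f(2)·m(4) + f(4)·m(2) = 1 + 1/2·1 + 1/4·1/2 = 13/8
m(7) = F(7) + f(2)·m(5) + f(4)·m(3) + f(5)·m(2) = 1 + 1/2·5/4 + 1/4·1/2 + 1/4·1/2 = 15/8
E[N_7] = m(7) = 15/8

15/8


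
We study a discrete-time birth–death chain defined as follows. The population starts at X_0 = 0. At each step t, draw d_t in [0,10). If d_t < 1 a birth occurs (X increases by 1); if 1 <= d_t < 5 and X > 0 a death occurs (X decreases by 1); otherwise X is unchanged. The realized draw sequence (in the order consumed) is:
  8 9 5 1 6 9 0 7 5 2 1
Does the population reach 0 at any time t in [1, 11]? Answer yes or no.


yes

t=0: X=0, d=8 → hold, X_1=0
t=1: X=0, d=9 → hold, X_2=0
t=2: X=0, d=5 → hold, X_3=0
t=3: X=0, d=1 → hold, X_4=0
t=4: X=0, d=6 → hold, X_5=0
t=5: X=0, d=9 → hold, X_6=0
t=6: X=0, d=0 → birth, X_7=1
t=7: X=1, d=7 → hold, X_8=1
t=8: X=1, d=5 → hold, X_9=1
t=9: X=1, d=2 → death, X_10=0
t=10: X=0, d=1 → hold, X_11=0


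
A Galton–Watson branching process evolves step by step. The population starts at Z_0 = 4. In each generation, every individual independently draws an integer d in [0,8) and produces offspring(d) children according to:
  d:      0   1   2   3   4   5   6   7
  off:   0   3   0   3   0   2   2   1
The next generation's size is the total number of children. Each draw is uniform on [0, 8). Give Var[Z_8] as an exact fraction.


Outcome values over d=0..7: [0, 3, 0, 3, 0, 2, 2, 1]
Σy = 11, Σy² = 27, M = 8
μ = 11/8 = 11/8,  σ² = 27/8 − (11/8)² = 95/64
V_0 = 0, E_0 = 4
V_1 = 95/64·E_0 + (11/8)²·V_0 = 95/16;  E_1 = 11/2
V_2 = 95/64·E_1 + (11/8)²·V_1 = 19855/1024;  E_2 = 121/16
V_3 = 95/64·E_2 + (11/8)²·V_2 = 3138135/65536;  E_3 = 1331/128
V_4 = 95/64·E_3 + (11/8)²·V_3 = 444454175/4194304;  E_4 = 14641/1024
V_5 = 95/64·E_4 + (11/8)²·V_4 = 59476061095/268435456;  E_5 = 161051/8192
V_6 = 95/64·E_5 + (11/8)²·V_5 = 7697948713455/17179869184;  E_6 = 1771561/65536
V_7 = 95/64·E_6 + (11/8)²·V_6 = 975570182572535/1099511627776;  E_7 = 19487171/524288
V_8 = 95/64·E_7 + (11/8)²·V_7 = 121926410256790975/70368744177664;  E_8 = 214358881/4194304

121926410256790975/70368744177664
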